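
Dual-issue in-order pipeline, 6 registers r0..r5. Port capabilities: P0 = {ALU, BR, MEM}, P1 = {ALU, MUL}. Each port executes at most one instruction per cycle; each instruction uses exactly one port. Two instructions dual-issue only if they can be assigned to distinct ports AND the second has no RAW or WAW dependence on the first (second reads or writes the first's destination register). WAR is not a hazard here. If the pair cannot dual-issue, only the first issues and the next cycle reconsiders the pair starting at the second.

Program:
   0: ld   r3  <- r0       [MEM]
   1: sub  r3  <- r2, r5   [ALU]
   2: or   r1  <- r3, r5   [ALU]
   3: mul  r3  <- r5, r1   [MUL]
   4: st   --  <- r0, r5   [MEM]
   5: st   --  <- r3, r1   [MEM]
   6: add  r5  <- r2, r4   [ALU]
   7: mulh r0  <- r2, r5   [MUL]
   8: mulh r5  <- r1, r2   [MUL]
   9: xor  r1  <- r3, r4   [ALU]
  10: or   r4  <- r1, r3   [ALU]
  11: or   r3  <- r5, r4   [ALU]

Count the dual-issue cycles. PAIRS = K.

c0: i0 ld.MEM  WAW r3
c1: i1 sub.ALU  RAW r3
c2: i2 or.ALU  RAW r1
c3: i3&i4 mul.MUL;st.MEM  2-wide
c4: i5&i6 st.MEM;add.ALU  2-wide
c5: i7 mulh.MUL  no-port MUL/MUL
c6: i8&i9 mulh.MUL;xor.ALU  2-wide
c7: i10 or.ALU  RAW r4
c8: i11 or.ALU  tail

PAIRS = 3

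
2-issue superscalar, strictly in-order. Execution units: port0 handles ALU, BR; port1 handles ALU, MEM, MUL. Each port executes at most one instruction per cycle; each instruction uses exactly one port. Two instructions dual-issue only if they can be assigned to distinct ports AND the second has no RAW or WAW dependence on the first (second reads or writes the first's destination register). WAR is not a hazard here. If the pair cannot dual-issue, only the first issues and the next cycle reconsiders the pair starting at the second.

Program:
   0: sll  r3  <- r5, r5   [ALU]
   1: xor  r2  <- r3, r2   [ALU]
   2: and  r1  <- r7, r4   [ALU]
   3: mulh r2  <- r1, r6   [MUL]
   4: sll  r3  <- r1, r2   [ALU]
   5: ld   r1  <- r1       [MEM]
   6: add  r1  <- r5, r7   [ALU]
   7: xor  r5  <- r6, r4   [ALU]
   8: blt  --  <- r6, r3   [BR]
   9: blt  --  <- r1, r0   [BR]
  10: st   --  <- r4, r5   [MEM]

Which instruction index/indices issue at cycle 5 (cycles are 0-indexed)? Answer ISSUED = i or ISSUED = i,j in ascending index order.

ISSUED = 8

0. sll.ALU @i0  | RAW r3
1. xor.ALU/and.ALU @i1+i2  | 2-wide
2. mulh.MUL @i3  | RAW r2
3. sll.ALU/ld.MEM @i4+i5  | 2-wide
4. add.ALU/xor.ALU @i6+i7  | 2-wide
5. blt.BR @i8  | no-port BR/BR
6. blt.BR/st.MEM @i9+i10  | 2-wide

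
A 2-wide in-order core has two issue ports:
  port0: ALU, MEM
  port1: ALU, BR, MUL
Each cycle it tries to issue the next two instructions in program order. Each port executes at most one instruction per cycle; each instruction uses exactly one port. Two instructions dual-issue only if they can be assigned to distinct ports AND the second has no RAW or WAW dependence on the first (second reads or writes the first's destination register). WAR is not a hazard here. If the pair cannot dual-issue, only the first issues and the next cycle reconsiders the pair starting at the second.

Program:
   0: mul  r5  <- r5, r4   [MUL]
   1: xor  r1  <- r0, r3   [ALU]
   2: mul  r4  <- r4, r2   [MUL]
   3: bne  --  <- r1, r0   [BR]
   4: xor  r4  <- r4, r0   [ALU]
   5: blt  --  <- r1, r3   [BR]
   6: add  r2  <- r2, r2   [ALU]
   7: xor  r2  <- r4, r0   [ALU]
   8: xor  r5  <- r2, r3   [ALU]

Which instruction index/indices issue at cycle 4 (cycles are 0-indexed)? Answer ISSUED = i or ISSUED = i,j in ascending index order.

ISSUED = 7

[0] i0+i1  mul.MUL+xor.ALU  -- dual
[1] i2  mul.MUL  -- no-port MUL/BR
[2] i3+i4  bne.BR+xor.ALU  -- dual
[3] i5+i6  blt.BR+add.ALU  -- dual
[4] i7  xor.ALU  -- RAW r2
[5] i8  xor.ALU  -- tail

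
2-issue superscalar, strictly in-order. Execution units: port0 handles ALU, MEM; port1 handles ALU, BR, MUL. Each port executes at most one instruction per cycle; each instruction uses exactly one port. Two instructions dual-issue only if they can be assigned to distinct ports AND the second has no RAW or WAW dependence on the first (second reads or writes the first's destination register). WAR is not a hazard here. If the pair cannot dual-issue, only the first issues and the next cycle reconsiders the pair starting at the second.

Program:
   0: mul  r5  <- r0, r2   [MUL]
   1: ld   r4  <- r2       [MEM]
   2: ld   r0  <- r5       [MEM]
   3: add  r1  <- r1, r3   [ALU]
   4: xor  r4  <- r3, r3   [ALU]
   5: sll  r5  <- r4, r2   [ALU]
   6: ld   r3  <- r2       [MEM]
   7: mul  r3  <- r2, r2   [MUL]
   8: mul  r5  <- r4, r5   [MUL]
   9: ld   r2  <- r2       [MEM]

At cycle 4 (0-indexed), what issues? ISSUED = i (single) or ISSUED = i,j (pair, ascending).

ISSUED = 7

  cy0 -> i0,i1 (mul+ld) dual
  cy1 -> i2,i3 (ld+add) dual
  cy2 -> i4 (xor) RAW r4
  cy3 -> i5,i6 (sll+ld) dual
  cy4 -> i7 (mul) no-port MUL/MUL
  cy5 -> i8,i9 (mul+ld) dual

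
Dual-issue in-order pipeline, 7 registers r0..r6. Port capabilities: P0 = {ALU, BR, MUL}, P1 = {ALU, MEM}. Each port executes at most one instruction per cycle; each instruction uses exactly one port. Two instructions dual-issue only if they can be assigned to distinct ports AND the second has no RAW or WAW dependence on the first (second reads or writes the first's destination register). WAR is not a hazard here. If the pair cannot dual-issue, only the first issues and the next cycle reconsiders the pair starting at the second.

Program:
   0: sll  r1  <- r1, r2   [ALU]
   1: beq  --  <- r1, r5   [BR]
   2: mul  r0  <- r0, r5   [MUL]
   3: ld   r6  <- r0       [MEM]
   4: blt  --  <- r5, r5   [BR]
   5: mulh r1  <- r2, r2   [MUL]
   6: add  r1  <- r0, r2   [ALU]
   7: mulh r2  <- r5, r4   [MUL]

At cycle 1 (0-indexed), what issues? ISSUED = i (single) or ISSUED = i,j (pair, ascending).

ISSUED = 1

0. sll.ALU @i0  | RAW r1
1. beq.BR @i1  | no-port BR/MUL
2. mul.MUL @i2  | RAW r0
3. ld.MEM blt.BR @i3+i4  | pair
4. mulh.MUL @i5  | WAW r1
5. add.ALU mulh.MUL @i6+i7  | pair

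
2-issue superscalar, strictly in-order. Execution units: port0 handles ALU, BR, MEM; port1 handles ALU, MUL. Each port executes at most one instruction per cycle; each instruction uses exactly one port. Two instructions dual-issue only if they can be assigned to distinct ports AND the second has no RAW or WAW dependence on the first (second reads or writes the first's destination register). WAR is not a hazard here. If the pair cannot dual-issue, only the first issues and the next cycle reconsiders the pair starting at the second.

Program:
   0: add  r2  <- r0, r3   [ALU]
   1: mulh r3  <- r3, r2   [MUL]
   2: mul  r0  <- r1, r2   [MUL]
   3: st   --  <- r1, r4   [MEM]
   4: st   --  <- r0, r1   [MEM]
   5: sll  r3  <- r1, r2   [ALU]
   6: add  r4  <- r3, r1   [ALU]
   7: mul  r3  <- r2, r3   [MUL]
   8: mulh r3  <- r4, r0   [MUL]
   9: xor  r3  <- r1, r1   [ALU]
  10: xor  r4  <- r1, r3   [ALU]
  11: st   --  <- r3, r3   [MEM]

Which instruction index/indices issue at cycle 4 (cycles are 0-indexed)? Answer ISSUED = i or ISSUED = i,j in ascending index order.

ISSUED = 6,7

  cy0 -> i0 (add) RAW r2
  cy1 -> i1 (mulh) no-port MUL/MUL
  cy2 -> i2/i3 (mul st) pair
  cy3 -> i4/i5 (st sll) pair
  cy4 -> i6/i7 (add mul) pair
  cy5 -> i8 (mulh) WAW r3
  cy6 -> i9 (xor) RAW r3
  cy7 -> i10/i11 (xor st) pair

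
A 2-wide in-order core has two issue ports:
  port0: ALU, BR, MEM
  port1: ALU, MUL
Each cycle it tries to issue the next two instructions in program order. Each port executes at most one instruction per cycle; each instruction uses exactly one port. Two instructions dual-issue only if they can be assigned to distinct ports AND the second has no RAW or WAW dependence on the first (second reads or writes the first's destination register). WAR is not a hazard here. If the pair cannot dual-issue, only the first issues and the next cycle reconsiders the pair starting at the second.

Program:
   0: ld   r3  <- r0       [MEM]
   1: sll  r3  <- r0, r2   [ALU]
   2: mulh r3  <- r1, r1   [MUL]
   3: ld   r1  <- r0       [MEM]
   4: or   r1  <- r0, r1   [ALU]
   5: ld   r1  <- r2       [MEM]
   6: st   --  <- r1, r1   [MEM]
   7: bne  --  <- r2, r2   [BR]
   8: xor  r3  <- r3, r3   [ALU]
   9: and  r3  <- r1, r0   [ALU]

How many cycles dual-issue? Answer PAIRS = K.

PAIRS = 2

[0] i0  ld  -- WAW r3
[1] i1  sll  -- WAW r3
[2] i2/i3  mulh+ld  -- 2-wide
[3] i4  or  -- WAW r1
[4] i5  ld  -- no-port MEM/MEM
[5] i6  st  -- no-port MEM/BR
[6] i7/i8  bne+xor  -- 2-wide
[7] i9  and  -- tail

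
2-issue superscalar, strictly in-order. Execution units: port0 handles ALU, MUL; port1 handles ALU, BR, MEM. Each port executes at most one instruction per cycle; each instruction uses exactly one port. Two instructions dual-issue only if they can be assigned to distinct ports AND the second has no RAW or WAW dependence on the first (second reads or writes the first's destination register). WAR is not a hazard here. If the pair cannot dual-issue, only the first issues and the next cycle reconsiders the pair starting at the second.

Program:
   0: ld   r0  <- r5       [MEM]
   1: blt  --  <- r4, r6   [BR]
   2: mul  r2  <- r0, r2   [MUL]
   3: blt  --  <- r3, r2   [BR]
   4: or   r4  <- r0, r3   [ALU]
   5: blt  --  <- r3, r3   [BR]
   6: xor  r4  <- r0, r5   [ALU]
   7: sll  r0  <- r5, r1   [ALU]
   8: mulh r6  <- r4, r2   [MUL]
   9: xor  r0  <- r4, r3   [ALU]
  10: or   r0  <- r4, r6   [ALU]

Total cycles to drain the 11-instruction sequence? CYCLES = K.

CYCLES = 7

[0] i0  ld.MEM  -- no-port MEM/BR
[1] i1&i2  blt.BR/mul.MUL  -- dual
[2] i3&i4  blt.BR/or.ALU  -- dual
[3] i5&i6  blt.BR/xor.ALU  -- dual
[4] i7&i8  sll.ALU/mulh.MUL  -- dual
[5] i9  xor.ALU  -- WAW r0
[6] i10  or.ALU  -- tail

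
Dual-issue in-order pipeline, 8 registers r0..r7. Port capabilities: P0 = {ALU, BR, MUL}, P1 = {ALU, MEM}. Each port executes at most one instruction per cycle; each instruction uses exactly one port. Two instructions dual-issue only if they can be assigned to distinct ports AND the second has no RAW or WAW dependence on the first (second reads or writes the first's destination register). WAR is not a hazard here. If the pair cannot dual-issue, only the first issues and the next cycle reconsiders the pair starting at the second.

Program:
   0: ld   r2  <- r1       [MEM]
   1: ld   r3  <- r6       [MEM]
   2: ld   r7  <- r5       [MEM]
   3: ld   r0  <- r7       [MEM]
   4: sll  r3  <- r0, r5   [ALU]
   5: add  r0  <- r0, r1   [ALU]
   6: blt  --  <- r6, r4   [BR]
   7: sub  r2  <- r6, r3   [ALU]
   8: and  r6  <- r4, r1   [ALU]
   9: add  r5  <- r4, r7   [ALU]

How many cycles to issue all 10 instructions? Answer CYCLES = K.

  cy0 -> i0 (ld.MEM) no-port MEM/MEM
  cy1 -> i1 (ld.MEM) no-port MEM/MEM
  cy2 -> i2 (ld.MEM) no-port MEM/MEM
  cy3 -> i3 (ld.MEM) RAW r0
  cy4 -> i4+i5 (sll.ALU;add.ALU) 2-wide
  cy5 -> i6+i7 (blt.BR;sub.ALU) 2-wide
  cy6 -> i8+i9 (and.ALU;add.ALU) 2-wide

CYCLES = 7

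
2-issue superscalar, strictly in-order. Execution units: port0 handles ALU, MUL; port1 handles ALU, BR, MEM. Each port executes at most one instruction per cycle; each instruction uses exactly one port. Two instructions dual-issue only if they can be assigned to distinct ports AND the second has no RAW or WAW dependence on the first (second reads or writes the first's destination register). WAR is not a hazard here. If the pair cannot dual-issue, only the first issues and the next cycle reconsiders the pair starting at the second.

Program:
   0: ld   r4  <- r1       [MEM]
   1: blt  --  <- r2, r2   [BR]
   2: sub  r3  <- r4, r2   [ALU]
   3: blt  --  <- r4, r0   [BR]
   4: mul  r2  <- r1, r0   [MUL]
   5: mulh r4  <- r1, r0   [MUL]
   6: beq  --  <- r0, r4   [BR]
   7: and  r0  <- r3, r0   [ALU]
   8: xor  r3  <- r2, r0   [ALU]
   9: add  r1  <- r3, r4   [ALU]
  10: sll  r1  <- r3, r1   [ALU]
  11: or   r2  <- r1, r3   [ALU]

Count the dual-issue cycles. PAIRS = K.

PAIRS = 3

t=0 i0:ld.MEM ; no-port MEM/BR
t=1 i1&i2:blt.BR/sub.ALU ; pair
t=2 i3&i4:blt.BR/mul.MUL ; pair
t=3 i5:mulh.MUL ; RAW r4
t=4 i6&i7:beq.BR/and.ALU ; pair
t=5 i8:xor.ALU ; RAW r3
t=6 i9:add.ALU ; RAW+WAW r1
t=7 i10:sll.ALU ; RAW r1
t=8 i11:or.ALU ; tail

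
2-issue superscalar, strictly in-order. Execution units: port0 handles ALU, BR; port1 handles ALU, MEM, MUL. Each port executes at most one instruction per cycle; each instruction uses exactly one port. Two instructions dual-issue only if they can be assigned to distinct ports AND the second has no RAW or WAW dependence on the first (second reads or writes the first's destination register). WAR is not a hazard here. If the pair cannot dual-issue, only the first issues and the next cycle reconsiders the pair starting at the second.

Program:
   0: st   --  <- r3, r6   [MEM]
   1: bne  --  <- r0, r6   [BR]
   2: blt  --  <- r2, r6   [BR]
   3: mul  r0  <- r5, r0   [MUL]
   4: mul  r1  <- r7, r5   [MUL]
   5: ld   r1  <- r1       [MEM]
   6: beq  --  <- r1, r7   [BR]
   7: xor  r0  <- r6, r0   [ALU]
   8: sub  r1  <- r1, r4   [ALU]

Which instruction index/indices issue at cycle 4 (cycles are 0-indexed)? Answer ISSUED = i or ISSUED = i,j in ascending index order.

ISSUED = 6,7

0. st bne @i0,i1  | dual
1. blt mul @i2,i3  | dual
2. mul @i4  | no-port MUL/MEM
3. ld @i5  | RAW r1
4. beq xor @i6,i7  | dual
5. sub @i8  | tail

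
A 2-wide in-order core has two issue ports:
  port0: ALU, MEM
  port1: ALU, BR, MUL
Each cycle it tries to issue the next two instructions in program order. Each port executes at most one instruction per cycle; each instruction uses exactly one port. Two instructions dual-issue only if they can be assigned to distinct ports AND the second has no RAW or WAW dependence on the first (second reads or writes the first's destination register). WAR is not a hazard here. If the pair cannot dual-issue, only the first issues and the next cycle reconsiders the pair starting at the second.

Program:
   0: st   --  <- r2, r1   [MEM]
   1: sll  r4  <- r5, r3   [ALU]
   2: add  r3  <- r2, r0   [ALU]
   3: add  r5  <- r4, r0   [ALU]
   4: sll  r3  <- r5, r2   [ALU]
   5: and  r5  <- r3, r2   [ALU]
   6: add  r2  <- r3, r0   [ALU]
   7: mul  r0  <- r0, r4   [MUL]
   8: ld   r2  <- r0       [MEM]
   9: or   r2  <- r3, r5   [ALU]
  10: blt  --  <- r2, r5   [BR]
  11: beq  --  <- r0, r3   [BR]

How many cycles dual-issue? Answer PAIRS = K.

PAIRS = 3

t=0 i0+i1:st.MEM;sll.ALU ; dual
t=1 i2+i3:add.ALU;add.ALU ; dual
t=2 i4:sll.ALU ; RAW r3
t=3 i5+i6:and.ALU;add.ALU ; dual
t=4 i7:mul.MUL ; RAW r0
t=5 i8:ld.MEM ; WAW r2
t=6 i9:or.ALU ; RAW r2
t=7 i10:blt.BR ; no-port BR/BR
t=8 i11:beq.BR ; tail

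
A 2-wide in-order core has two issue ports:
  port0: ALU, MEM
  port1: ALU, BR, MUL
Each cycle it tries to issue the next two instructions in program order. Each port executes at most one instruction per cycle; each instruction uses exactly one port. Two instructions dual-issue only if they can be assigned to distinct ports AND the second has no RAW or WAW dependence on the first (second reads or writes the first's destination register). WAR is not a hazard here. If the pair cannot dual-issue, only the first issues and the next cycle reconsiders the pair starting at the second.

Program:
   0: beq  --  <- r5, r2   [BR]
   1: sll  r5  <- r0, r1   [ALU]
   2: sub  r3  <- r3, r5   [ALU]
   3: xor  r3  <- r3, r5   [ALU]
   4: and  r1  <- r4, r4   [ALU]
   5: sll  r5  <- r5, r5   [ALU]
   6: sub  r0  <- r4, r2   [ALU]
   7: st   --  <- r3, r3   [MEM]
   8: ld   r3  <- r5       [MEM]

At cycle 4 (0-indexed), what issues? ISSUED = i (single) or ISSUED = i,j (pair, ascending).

t=0 i0/i1:beq;sll ; pair
t=1 i2:sub ; RAW+WAW r3
t=2 i3/i4:xor;and ; pair
t=3 i5/i6:sll;sub ; pair
t=4 i7:st ; no-port MEM/MEM
t=5 i8:ld ; tail

ISSUED = 7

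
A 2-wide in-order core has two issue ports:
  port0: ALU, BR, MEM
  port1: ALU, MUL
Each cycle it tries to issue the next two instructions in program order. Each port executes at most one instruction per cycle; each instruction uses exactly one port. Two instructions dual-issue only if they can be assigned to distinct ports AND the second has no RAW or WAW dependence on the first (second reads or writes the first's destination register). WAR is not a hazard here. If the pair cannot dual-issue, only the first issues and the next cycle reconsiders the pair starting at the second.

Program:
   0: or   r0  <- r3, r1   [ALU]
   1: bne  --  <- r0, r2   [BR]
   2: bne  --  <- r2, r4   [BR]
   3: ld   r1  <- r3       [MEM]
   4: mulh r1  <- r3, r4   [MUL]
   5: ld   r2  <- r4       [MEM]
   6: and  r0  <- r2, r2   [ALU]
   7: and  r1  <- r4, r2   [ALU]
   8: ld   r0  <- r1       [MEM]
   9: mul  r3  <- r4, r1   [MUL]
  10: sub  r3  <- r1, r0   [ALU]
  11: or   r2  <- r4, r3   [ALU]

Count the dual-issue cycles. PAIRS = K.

PAIRS = 3

c0: i0 or  RAW r0
c1: i1 bne  no-port BR/BR
c2: i2 bne  no-port BR/MEM
c3: i3 ld  WAW r1
c4: i4,i5 mulh/ld  2-wide
c5: i6,i7 and/and  2-wide
c6: i8,i9 ld/mul  2-wide
c7: i10 sub  RAW r3
c8: i11 or  tail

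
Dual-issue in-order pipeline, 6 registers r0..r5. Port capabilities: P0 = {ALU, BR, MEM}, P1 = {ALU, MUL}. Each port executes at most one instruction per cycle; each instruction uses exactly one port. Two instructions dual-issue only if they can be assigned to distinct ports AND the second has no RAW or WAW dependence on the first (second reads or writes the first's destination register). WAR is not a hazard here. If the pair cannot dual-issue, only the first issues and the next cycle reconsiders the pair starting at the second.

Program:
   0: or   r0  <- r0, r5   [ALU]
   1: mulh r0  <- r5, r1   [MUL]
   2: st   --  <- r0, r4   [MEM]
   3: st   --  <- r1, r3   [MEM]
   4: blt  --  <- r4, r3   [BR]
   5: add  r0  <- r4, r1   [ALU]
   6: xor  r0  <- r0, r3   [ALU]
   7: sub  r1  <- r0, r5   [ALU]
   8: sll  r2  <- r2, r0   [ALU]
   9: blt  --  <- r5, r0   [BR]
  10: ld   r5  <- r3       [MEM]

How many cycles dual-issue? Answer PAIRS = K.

PAIRS = 2

c0: i0 or.ALU  WAW r0
c1: i1 mulh.MUL  RAW r0
c2: i2 st.MEM  no-port MEM/MEM
c3: i3 st.MEM  no-port MEM/BR
c4: i4/i5 blt.BR+add.ALU  2-wide
c5: i6 xor.ALU  RAW r0
c6: i7/i8 sub.ALU+sll.ALU  2-wide
c7: i9 blt.BR  no-port BR/MEM
c8: i10 ld.MEM  tail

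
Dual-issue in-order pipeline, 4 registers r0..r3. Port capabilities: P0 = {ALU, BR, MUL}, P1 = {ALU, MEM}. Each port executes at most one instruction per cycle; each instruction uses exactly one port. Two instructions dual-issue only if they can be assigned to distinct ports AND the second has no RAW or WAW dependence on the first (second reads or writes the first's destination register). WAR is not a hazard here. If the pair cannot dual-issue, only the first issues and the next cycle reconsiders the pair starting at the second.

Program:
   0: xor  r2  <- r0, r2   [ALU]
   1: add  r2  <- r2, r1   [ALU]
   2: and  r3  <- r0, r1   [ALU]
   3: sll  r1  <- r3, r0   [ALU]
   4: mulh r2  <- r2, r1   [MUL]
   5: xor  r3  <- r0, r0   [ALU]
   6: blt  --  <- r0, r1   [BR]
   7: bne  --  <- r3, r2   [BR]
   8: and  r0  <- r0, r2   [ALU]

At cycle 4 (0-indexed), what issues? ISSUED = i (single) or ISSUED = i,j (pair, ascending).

ISSUED = 6

0. xor @i0  | RAW+WAW r2
1. add and @i1+i2  | pair
2. sll @i3  | RAW r1
3. mulh xor @i4+i5  | pair
4. blt @i6  | no-port BR/BR
5. bne and @i7+i8  | pair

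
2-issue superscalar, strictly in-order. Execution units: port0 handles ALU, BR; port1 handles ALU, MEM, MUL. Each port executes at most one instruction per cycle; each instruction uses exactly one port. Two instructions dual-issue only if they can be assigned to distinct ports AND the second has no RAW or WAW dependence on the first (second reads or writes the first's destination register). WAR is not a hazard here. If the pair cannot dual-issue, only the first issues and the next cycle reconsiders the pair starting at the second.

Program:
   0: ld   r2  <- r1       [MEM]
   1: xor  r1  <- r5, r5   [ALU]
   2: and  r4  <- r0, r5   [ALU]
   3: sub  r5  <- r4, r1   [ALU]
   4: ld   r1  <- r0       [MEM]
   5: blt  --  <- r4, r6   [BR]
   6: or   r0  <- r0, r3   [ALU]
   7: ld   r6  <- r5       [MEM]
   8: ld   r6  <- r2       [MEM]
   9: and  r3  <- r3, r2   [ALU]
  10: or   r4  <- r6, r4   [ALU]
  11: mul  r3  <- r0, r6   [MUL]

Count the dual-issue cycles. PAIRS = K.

t=0 i0&i1:ld.MEM+xor.ALU ; dual
t=1 i2:and.ALU ; RAW r4
t=2 i3&i4:sub.ALU+ld.MEM ; dual
t=3 i5&i6:blt.BR+or.ALU ; dual
t=4 i7:ld.MEM ; no-port MEM/MEM
t=5 i8&i9:ld.MEM+and.ALU ; dual
t=6 i10&i11:or.ALU+mul.MUL ; dual

PAIRS = 5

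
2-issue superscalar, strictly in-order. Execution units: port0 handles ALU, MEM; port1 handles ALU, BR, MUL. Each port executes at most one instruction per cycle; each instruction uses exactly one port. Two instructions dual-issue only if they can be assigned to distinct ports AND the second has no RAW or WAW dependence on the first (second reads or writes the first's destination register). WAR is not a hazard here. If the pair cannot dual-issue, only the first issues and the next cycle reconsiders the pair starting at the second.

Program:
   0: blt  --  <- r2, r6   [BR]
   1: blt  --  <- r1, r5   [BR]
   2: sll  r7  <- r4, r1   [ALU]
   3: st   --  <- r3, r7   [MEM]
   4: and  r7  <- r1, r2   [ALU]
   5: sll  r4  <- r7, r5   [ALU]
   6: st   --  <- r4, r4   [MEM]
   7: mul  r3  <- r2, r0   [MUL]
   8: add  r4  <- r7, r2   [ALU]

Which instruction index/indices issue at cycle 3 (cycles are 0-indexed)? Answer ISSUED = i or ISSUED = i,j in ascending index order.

[0] i0  blt.BR  -- no-port BR/BR
[1] i1/i2  blt.BR+sll.ALU  -- pair
[2] i3/i4  st.MEM+and.ALU  -- pair
[3] i5  sll.ALU  -- RAW r4
[4] i6/i7  st.MEM+mul.MUL  -- pair
[5] i8  add.ALU  -- tail

ISSUED = 5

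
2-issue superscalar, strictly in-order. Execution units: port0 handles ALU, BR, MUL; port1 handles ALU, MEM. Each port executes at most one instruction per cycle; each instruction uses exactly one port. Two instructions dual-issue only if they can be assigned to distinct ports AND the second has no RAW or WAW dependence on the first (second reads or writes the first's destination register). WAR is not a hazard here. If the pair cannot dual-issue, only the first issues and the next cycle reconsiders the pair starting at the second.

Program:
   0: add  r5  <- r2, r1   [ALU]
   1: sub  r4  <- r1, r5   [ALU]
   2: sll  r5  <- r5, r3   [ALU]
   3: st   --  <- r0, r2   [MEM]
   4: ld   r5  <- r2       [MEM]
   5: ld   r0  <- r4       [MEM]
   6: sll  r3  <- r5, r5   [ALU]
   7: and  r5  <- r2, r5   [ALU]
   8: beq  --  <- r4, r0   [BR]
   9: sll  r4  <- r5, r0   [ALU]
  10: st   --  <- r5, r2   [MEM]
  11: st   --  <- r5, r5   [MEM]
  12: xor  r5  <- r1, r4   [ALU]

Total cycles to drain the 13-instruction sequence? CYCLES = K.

CYCLES = 8

[0] i0  add.ALU  -- RAW r5
[1] i1,i2  sub.ALU sll.ALU  -- pair
[2] i3  st.MEM  -- no-port MEM/MEM
[3] i4  ld.MEM  -- no-port MEM/MEM
[4] i5,i6  ld.MEM sll.ALU  -- pair
[5] i7,i8  and.ALU beq.BR  -- pair
[6] i9,i10  sll.ALU st.MEM  -- pair
[7] i11,i12  st.MEM xor.ALU  -- pair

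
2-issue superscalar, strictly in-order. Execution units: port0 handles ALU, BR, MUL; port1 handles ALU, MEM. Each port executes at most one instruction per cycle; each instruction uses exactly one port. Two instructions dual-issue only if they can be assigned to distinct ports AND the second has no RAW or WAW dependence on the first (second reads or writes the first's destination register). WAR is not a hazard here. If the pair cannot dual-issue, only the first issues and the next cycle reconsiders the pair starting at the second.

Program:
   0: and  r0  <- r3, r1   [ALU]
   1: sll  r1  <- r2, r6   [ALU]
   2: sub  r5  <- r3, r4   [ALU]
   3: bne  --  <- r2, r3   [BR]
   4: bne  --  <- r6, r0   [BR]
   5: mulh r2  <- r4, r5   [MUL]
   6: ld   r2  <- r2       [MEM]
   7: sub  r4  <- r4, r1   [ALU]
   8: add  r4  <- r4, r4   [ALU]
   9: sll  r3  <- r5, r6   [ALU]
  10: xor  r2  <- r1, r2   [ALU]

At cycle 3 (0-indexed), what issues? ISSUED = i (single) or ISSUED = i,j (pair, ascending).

  cy0 -> i0,i1 (and.ALU;sll.ALU) pair
  cy1 -> i2,i3 (sub.ALU;bne.BR) pair
  cy2 -> i4 (bne.BR) no-port BR/MUL
  cy3 -> i5 (mulh.MUL) RAW+WAW r2
  cy4 -> i6,i7 (ld.MEM;sub.ALU) pair
  cy5 -> i8,i9 (add.ALU;sll.ALU) pair
  cy6 -> i10 (xor.ALU) tail

ISSUED = 5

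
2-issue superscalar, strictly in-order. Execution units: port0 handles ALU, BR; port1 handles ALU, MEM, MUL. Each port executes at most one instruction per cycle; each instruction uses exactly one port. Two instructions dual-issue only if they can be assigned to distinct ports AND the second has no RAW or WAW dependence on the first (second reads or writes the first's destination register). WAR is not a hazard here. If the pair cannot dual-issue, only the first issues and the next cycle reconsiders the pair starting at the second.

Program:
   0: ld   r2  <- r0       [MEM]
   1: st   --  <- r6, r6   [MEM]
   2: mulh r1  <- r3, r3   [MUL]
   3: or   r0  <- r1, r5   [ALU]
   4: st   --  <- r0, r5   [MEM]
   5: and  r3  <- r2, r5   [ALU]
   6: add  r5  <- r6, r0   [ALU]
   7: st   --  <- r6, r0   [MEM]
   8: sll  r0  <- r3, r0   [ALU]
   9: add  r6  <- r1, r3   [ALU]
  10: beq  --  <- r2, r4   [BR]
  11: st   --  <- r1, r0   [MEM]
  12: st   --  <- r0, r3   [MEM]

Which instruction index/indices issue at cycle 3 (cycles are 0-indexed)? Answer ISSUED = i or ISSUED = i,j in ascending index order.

ISSUED = 3

[0] i0  ld.MEM  -- no-port MEM/MEM
[1] i1  st.MEM  -- no-port MEM/MUL
[2] i2  mulh.MUL  -- RAW r1
[3] i3  or.ALU  -- RAW r0
[4] i4+i5  st.MEM;and.ALU  -- dual
[5] i6+i7  add.ALU;st.MEM  -- dual
[6] i8+i9  sll.ALU;add.ALU  -- dual
[7] i10+i11  beq.BR;st.MEM  -- dual
[8] i12  st.MEM  -- tail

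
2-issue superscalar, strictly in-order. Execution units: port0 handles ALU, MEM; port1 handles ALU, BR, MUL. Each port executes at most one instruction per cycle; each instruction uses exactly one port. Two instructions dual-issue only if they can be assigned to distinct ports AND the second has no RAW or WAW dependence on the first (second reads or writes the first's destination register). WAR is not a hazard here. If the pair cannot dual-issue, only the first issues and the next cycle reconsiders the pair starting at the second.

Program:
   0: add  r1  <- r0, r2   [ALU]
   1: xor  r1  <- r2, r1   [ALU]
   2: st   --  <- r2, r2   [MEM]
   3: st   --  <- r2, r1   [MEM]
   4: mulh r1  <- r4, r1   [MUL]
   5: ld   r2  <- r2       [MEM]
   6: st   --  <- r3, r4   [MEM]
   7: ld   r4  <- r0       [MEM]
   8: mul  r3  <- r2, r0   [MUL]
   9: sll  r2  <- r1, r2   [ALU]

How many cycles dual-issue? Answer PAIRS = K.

PAIRS = 3

c0: i0 add  RAW+WAW r1
c1: i1&i2 xor+st  dual
c2: i3&i4 st+mulh  dual
c3: i5 ld  no-port MEM/MEM
c4: i6 st  no-port MEM/MEM
c5: i7&i8 ld+mul  dual
c6: i9 sll  tail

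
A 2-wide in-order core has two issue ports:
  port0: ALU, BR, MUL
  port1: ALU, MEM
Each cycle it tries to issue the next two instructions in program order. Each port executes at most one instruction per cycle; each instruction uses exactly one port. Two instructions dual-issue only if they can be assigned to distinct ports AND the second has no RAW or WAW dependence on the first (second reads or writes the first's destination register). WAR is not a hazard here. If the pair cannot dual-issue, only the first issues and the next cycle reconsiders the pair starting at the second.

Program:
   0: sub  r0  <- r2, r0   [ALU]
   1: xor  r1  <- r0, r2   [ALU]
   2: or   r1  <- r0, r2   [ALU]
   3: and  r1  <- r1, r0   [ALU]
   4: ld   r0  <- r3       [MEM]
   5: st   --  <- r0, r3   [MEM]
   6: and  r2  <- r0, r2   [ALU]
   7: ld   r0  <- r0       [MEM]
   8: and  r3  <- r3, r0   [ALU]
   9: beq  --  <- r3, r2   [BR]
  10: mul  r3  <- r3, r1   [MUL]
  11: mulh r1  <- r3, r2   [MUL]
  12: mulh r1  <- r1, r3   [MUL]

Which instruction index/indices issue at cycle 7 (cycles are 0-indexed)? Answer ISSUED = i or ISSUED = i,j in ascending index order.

ISSUED = 9

0. sub.ALU @i0  | RAW r0
1. xor.ALU @i1  | WAW r1
2. or.ALU @i2  | RAW+WAW r1
3. and.ALU/ld.MEM @i3&i4  | pair
4. st.MEM/and.ALU @i5&i6  | pair
5. ld.MEM @i7  | RAW r0
6. and.ALU @i8  | RAW r3
7. beq.BR @i9  | no-port BR/MUL
8. mul.MUL @i10  | no-port MUL/MUL
9. mulh.MUL @i11  | no-port MUL/MUL
10. mulh.MUL @i12  | tail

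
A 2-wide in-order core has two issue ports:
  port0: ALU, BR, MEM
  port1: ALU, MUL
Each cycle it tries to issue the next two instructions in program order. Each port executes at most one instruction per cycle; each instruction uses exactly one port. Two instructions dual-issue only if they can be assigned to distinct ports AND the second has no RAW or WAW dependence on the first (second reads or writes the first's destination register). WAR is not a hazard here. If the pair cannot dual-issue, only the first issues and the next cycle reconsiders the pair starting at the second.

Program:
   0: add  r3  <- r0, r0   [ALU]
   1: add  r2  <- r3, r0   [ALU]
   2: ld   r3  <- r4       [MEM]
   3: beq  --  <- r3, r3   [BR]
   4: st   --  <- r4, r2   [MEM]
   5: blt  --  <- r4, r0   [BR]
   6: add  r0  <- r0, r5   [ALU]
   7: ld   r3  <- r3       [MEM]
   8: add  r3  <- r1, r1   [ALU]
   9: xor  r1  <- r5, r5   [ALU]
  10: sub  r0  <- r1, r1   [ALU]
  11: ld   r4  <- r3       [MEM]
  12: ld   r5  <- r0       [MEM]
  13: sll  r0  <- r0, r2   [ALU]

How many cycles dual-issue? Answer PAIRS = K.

t=0 i0:add.ALU ; RAW r3
t=1 i1,i2:add.ALU+ld.MEM ; 2-wide
t=2 i3:beq.BR ; no-port BR/MEM
t=3 i4:st.MEM ; no-port MEM/BR
t=4 i5,i6:blt.BR+add.ALU ; 2-wide
t=5 i7:ld.MEM ; WAW r3
t=6 i8,i9:add.ALU+xor.ALU ; 2-wide
t=7 i10,i11:sub.ALU+ld.MEM ; 2-wide
t=8 i12,i13:ld.MEM+sll.ALU ; 2-wide

PAIRS = 5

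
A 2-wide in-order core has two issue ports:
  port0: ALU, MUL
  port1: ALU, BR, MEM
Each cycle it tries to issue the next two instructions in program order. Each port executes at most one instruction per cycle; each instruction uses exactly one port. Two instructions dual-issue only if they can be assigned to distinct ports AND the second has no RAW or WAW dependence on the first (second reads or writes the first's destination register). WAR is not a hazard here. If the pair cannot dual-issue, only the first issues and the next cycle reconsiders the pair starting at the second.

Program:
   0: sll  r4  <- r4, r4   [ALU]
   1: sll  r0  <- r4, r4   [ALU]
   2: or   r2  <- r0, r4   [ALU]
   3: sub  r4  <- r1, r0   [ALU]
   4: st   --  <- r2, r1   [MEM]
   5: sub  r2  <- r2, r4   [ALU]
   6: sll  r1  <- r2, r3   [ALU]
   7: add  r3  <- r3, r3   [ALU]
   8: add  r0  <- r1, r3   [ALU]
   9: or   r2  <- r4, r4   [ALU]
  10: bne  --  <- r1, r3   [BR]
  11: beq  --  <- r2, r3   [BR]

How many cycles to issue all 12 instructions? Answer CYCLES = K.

  cy0 -> i0 (sll.ALU) RAW r4
  cy1 -> i1 (sll.ALU) RAW r0
  cy2 -> i2&i3 (or.ALU;sub.ALU) pair
  cy3 -> i4&i5 (st.MEM;sub.ALU) pair
  cy4 -> i6&i7 (sll.ALU;add.ALU) pair
  cy5 -> i8&i9 (add.ALU;or.ALU) pair
  cy6 -> i10 (bne.BR) no-port BR/BR
  cy7 -> i11 (beq.BR) tail

CYCLES = 8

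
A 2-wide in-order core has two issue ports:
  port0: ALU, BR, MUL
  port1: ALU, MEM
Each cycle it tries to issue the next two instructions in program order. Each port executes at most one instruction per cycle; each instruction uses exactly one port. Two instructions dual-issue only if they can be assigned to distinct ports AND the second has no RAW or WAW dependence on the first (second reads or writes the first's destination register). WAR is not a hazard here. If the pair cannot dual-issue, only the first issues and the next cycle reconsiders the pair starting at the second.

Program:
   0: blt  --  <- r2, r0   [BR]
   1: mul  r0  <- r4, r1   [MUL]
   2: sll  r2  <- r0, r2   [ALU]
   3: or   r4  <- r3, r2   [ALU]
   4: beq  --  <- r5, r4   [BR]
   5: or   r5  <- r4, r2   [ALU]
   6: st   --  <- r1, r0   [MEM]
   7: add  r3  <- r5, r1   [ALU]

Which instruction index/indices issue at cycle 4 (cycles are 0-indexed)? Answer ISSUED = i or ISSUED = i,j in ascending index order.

  cy0 -> i0 (blt.BR) no-port BR/MUL
  cy1 -> i1 (mul.MUL) RAW r0
  cy2 -> i2 (sll.ALU) RAW r2
  cy3 -> i3 (or.ALU) RAW r4
  cy4 -> i4+i5 (beq.BR;or.ALU) dual
  cy5 -> i6+i7 (st.MEM;add.ALU) dual

ISSUED = 4,5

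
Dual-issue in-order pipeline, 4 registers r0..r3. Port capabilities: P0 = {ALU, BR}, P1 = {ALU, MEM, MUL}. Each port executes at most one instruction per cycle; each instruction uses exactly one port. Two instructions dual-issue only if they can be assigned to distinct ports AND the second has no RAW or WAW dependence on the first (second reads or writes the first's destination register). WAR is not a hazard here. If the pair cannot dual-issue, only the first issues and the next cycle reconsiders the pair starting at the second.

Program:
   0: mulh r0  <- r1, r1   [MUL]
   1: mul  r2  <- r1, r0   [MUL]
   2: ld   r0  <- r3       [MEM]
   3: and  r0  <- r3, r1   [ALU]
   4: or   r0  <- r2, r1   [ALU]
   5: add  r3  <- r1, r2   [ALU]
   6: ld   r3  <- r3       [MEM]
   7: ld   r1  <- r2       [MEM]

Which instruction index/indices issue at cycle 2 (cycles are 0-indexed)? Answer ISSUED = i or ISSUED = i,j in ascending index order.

ISSUED = 2

[0] i0  mulh  -- no-port MUL/MUL
[1] i1  mul  -- no-port MUL/MEM
[2] i2  ld  -- WAW r0
[3] i3  and  -- WAW r0
[4] i4+i5  or;add  -- pair
[5] i6  ld  -- no-port MEM/MEM
[6] i7  ld  -- tail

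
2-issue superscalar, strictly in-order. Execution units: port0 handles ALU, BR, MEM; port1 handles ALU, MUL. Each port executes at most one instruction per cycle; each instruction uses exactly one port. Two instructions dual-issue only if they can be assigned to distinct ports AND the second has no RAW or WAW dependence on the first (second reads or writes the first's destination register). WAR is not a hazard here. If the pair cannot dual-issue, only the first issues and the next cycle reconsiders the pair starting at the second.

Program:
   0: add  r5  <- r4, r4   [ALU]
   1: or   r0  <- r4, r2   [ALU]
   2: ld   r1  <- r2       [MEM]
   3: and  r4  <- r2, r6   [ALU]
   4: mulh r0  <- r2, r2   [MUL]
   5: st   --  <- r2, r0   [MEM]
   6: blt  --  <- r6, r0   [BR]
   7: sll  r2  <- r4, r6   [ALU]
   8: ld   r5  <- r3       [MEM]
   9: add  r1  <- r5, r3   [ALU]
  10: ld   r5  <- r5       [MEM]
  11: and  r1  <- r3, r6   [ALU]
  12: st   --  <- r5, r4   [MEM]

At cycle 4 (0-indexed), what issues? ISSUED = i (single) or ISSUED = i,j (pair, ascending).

#0 head=0: add.ALU or.ALU i0&i1 2-wide
#1 head=2: ld.MEM and.ALU i2&i3 2-wide
#2 head=4: mulh.MUL i4 RAW r0
#3 head=5: st.MEM i5 no-port MEM/BR
#4 head=6: blt.BR sll.ALU i6&i7 2-wide
#5 head=8: ld.MEM i8 RAW r5
#6 head=9: add.ALU ld.MEM i9&i10 2-wide
#7 head=11: and.ALU st.MEM i11&i12 2-wide

ISSUED = 6,7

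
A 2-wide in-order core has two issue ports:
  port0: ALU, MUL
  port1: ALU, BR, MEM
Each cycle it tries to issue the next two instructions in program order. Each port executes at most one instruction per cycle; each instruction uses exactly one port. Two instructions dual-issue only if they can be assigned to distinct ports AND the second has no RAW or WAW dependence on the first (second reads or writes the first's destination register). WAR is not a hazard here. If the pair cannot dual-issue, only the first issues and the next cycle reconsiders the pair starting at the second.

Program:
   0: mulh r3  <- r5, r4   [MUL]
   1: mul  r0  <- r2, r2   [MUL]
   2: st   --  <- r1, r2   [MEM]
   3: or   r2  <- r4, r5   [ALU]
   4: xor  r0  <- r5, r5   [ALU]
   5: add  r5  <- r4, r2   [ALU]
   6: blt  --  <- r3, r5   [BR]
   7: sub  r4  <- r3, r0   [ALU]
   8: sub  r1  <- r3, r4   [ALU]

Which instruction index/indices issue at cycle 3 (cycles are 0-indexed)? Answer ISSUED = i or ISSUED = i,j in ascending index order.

0. mulh @i0  | no-port MUL/MUL
1. mul st @i1,i2  | dual
2. or xor @i3,i4  | dual
3. add @i5  | RAW r5
4. blt sub @i6,i7  | dual
5. sub @i8  | tail

ISSUED = 5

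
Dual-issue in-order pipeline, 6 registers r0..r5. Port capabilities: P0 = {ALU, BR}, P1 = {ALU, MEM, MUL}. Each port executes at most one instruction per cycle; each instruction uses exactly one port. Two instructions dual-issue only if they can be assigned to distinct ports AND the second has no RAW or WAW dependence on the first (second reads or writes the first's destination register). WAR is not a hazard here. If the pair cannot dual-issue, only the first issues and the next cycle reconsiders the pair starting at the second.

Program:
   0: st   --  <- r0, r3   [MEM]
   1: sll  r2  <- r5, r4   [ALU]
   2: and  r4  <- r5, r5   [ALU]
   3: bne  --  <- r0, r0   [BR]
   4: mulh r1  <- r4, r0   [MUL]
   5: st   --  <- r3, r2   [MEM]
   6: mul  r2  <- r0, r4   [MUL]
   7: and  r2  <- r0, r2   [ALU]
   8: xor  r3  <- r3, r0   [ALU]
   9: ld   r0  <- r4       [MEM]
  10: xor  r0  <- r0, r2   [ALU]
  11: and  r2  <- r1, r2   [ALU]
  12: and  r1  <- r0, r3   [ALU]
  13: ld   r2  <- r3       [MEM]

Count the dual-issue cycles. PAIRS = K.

PAIRS = 5

  cy0 -> i0&i1 (st/sll) 2-wide
  cy1 -> i2&i3 (and/bne) 2-wide
  cy2 -> i4 (mulh) no-port MUL/MEM
  cy3 -> i5 (st) no-port MEM/MUL
  cy4 -> i6 (mul) RAW+WAW r2
  cy5 -> i7&i8 (and/xor) 2-wide
  cy6 -> i9 (ld) RAW+WAW r0
  cy7 -> i10&i11 (xor/and) 2-wide
  cy8 -> i12&i13 (and/ld) 2-wide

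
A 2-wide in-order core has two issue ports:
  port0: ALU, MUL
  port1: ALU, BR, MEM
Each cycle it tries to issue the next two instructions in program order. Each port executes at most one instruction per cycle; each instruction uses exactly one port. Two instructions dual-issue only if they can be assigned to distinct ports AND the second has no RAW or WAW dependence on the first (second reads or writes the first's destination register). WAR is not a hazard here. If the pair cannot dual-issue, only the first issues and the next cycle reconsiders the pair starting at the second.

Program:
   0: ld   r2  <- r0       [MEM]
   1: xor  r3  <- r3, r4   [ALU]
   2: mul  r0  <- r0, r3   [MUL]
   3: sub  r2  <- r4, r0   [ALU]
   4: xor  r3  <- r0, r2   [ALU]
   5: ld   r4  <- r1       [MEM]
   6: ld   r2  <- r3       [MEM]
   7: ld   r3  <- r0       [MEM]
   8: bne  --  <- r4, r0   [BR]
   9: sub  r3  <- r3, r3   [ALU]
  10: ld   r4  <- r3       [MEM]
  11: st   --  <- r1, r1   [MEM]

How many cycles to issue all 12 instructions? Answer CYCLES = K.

  cy0 -> i0,i1 (ld;xor) 2-wide
  cy1 -> i2 (mul) RAW r0
  cy2 -> i3 (sub) RAW r2
  cy3 -> i4,i5 (xor;ld) 2-wide
  cy4 -> i6 (ld) no-port MEM/MEM
  cy5 -> i7 (ld) no-port MEM/BR
  cy6 -> i8,i9 (bne;sub) 2-wide
  cy7 -> i10 (ld) no-port MEM/MEM
  cy8 -> i11 (st) tail

CYCLES = 9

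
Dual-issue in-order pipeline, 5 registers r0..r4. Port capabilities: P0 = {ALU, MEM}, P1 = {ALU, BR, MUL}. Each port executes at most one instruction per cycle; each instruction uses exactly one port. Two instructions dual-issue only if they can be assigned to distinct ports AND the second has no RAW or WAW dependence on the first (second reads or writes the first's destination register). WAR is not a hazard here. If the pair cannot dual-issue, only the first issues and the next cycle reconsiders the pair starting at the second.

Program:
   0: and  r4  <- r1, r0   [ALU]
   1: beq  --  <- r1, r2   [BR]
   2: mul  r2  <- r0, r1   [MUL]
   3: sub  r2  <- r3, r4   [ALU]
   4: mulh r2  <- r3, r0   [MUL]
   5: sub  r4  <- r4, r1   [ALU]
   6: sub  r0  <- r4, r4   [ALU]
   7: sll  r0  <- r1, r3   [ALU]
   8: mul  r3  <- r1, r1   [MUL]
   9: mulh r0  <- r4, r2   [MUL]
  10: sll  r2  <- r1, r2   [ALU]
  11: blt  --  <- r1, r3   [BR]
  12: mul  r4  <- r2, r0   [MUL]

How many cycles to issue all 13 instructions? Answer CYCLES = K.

  cy0 -> i0+i1 (and.ALU;beq.BR) dual
  cy1 -> i2 (mul.MUL) WAW r2
  cy2 -> i3 (sub.ALU) WAW r2
  cy3 -> i4+i5 (mulh.MUL;sub.ALU) dual
  cy4 -> i6 (sub.ALU) WAW r0
  cy5 -> i7+i8 (sll.ALU;mul.MUL) dual
  cy6 -> i9+i10 (mulh.MUL;sll.ALU) dual
  cy7 -> i11 (blt.BR) no-port BR/MUL
  cy8 -> i12 (mul.MUL) tail

CYCLES = 9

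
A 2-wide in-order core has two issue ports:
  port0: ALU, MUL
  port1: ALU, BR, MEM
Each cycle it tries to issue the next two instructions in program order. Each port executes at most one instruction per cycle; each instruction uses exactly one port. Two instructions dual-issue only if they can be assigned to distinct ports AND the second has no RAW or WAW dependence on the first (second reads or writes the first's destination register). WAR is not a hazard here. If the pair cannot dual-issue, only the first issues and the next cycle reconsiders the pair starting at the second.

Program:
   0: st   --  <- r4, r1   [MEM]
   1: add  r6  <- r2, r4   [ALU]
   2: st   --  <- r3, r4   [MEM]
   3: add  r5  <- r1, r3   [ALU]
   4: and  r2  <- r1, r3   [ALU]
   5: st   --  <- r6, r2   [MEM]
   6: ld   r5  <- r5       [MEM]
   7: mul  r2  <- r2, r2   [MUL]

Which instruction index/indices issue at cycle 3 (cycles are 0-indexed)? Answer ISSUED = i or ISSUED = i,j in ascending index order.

t=0 i0+i1:st+add ; pair
t=1 i2+i3:st+add ; pair
t=2 i4:and ; RAW r2
t=3 i5:st ; no-port MEM/MEM
t=4 i6+i7:ld+mul ; pair

ISSUED = 5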